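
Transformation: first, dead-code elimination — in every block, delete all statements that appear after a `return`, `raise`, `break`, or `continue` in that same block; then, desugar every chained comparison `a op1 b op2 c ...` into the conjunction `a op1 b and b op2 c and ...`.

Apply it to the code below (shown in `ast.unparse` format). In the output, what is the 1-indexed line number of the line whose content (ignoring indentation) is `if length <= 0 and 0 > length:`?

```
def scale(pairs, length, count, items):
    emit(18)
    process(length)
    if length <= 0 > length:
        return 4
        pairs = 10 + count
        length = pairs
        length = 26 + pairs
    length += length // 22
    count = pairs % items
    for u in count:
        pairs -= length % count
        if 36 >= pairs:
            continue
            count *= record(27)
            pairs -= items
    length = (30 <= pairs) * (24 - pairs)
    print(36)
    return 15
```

4

Transformed code:
def scale(pairs, length, count, items):
    emit(18)
    process(length)
    if length <= 0 and 0 > length:
        return 4
    length += length // 22
    count = pairs % items
    for u in count:
        pairs -= length % count
        if 36 >= pairs:
            continue
    length = (30 <= pairs) * (24 - pairs)
    print(36)
    return 15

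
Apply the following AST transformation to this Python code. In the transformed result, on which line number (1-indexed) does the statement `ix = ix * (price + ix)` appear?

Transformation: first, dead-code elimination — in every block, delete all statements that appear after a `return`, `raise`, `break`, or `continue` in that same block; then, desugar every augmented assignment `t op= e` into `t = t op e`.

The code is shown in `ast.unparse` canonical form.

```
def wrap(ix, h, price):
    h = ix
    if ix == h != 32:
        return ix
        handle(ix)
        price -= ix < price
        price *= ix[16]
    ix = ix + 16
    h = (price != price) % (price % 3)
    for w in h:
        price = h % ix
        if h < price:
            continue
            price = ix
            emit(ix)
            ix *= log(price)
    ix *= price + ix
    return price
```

Transformed code:
def wrap(ix, h, price):
    h = ix
    if ix == h != 32:
        return ix
    ix = ix + 16
    h = (price != price) % (price % 3)
    for w in h:
        price = h % ix
        if h < price:
            continue
    ix = ix * (price + ix)
    return price

11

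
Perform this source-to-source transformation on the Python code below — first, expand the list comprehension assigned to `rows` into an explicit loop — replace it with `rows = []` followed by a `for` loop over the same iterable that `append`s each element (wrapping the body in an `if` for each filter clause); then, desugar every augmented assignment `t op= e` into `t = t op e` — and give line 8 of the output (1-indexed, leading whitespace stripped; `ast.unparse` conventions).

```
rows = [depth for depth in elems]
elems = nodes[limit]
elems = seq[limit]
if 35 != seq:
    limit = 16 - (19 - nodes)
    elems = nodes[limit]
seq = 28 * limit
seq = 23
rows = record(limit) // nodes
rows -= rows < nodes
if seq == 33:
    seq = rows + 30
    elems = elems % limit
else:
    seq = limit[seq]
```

elems = nodes[limit]

Transformed code:
rows = []
for depth in elems:
    rows.append(depth)
elems = nodes[limit]
elems = seq[limit]
if 35 != seq:
    limit = 16 - (19 - nodes)
    elems = nodes[limit]
seq = 28 * limit
seq = 23
rows = record(limit) // nodes
rows = rows - (rows < nodes)
if seq == 33:
    seq = rows + 30
    elems = elems % limit
else:
    seq = limit[seq]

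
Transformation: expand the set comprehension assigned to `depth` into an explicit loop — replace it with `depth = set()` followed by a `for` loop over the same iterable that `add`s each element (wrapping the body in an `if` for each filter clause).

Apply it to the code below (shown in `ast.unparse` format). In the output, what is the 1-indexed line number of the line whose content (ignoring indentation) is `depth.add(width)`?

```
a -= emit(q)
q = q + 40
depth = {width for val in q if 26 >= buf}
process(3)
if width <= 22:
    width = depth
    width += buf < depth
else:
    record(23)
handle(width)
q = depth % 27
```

Transformed code:
a -= emit(q)
q = q + 40
depth = set()
for val in q:
    if 26 >= buf:
        depth.add(width)
process(3)
if width <= 22:
    width = depth
    width += buf < depth
else:
    record(23)
handle(width)
q = depth % 27

6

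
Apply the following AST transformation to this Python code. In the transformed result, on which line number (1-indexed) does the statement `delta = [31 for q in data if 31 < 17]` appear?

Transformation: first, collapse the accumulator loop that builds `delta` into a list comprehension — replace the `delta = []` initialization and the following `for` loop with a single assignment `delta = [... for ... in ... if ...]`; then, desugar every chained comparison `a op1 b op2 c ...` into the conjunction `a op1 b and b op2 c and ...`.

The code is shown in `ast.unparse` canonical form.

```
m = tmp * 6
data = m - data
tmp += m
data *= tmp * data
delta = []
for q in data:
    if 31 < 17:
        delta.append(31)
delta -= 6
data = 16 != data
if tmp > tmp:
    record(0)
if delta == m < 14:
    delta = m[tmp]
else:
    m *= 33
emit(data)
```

5

Transformed code:
m = tmp * 6
data = m - data
tmp += m
data *= tmp * data
delta = [31 for q in data if 31 < 17]
delta -= 6
data = 16 != data
if tmp > tmp:
    record(0)
if delta == m and m < 14:
    delta = m[tmp]
else:
    m *= 33
emit(data)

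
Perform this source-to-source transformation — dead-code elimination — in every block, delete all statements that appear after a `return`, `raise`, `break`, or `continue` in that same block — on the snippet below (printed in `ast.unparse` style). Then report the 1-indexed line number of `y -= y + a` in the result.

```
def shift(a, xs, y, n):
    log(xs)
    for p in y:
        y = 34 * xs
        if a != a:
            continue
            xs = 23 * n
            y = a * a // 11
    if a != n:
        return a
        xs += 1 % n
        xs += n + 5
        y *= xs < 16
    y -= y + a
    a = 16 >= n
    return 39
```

Transformed code:
def shift(a, xs, y, n):
    log(xs)
    for p in y:
        y = 34 * xs
        if a != a:
            continue
    if a != n:
        return a
    y -= y + a
    a = 16 >= n
    return 39

9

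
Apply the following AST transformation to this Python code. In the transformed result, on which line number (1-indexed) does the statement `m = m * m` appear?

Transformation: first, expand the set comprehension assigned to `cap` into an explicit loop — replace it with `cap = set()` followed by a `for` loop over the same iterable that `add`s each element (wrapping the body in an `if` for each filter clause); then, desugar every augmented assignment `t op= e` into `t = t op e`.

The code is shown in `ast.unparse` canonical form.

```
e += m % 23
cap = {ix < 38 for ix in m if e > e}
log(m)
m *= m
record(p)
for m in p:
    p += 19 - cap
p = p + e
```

7

Transformed code:
e = e + m % 23
cap = set()
for ix in m:
    if e > e:
        cap.add(ix < 38)
log(m)
m = m * m
record(p)
for m in p:
    p = p + (19 - cap)
p = p + e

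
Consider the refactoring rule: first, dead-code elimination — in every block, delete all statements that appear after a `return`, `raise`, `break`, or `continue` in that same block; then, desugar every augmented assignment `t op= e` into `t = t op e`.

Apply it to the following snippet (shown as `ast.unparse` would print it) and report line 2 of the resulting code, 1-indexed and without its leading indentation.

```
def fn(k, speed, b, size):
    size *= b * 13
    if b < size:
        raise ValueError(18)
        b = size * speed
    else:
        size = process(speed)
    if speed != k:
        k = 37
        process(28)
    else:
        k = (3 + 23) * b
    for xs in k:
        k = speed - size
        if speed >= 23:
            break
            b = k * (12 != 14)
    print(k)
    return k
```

Transformed code:
def fn(k, speed, b, size):
    size = size * (b * 13)
    if b < size:
        raise ValueError(18)
    else:
        size = process(speed)
    if speed != k:
        k = 37
        process(28)
    else:
        k = (3 + 23) * b
    for xs in k:
        k = speed - size
        if speed >= 23:
            break
    print(k)
    return k

size = size * (b * 13)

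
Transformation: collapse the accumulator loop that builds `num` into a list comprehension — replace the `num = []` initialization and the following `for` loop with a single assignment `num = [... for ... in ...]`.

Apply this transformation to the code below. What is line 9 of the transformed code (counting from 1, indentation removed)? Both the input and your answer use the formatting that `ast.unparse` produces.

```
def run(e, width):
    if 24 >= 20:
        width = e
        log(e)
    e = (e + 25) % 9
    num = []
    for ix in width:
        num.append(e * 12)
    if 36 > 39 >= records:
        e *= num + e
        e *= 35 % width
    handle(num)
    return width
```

Transformed code:
def run(e, width):
    if 24 >= 20:
        width = e
        log(e)
    e = (e + 25) % 9
    num = [e * 12 for ix in width]
    if 36 > 39 >= records:
        e *= num + e
        e *= 35 % width
    handle(num)
    return width

e *= 35 % width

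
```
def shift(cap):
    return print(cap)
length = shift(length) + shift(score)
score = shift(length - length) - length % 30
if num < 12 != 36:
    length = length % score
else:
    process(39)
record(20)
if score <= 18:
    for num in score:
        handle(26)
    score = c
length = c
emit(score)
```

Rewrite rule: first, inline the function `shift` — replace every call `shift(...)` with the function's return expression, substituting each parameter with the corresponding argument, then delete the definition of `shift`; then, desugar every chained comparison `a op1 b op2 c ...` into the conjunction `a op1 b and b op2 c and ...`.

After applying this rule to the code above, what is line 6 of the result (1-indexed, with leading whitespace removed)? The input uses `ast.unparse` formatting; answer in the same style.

process(39)

Transformed code:
length = print(length) + print(score)
score = print(length - length) - length % 30
if num < 12 and 12 != 36:
    length = length % score
else:
    process(39)
record(20)
if score <= 18:
    for num in score:
        handle(26)
    score = c
length = c
emit(score)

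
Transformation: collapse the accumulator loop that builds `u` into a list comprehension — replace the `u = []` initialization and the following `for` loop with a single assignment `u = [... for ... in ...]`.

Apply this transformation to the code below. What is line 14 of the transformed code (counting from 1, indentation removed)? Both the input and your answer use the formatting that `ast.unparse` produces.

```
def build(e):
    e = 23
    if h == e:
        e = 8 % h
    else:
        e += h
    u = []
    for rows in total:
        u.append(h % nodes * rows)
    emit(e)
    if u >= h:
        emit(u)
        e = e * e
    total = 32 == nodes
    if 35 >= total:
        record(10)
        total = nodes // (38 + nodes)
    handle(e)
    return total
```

Transformed code:
def build(e):
    e = 23
    if h == e:
        e = 8 % h
    else:
        e += h
    u = [h % nodes * rows for rows in total]
    emit(e)
    if u >= h:
        emit(u)
        e = e * e
    total = 32 == nodes
    if 35 >= total:
        record(10)
        total = nodes // (38 + nodes)
    handle(e)
    return total

record(10)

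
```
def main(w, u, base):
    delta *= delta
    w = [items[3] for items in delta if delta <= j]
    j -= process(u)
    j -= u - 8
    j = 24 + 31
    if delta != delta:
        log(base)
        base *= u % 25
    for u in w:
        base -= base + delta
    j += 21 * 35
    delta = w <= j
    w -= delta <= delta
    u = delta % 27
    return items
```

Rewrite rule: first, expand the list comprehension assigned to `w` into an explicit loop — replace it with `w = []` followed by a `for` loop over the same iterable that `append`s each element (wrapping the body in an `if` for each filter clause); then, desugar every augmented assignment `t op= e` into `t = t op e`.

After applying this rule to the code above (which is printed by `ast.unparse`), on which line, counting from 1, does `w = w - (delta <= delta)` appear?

Transformed code:
def main(w, u, base):
    delta = delta * delta
    w = []
    for items in delta:
        if delta <= j:
            w.append(items[3])
    j = j - process(u)
    j = j - (u - 8)
    j = 24 + 31
    if delta != delta:
        log(base)
        base = base * (u % 25)
    for u in w:
        base = base - (base + delta)
    j = j + 21 * 35
    delta = w <= j
    w = w - (delta <= delta)
    u = delta % 27
    return items

17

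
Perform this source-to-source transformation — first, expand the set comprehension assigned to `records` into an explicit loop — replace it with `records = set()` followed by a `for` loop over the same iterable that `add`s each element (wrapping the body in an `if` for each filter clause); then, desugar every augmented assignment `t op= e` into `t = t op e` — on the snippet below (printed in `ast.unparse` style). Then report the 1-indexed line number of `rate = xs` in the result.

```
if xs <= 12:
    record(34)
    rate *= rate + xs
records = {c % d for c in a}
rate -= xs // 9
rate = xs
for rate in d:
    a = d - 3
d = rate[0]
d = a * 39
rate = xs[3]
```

Transformed code:
if xs <= 12:
    record(34)
    rate = rate * (rate + xs)
records = set()
for c in a:
    records.add(c % d)
rate = rate - xs // 9
rate = xs
for rate in d:
    a = d - 3
d = rate[0]
d = a * 39
rate = xs[3]

8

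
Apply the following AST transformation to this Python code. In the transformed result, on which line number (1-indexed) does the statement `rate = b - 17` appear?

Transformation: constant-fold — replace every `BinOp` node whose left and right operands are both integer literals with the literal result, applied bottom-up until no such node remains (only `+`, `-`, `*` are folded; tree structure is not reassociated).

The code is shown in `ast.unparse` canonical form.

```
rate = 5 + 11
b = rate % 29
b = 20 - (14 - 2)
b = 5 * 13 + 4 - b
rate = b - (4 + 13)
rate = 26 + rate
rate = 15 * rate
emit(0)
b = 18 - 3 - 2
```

Transformed code:
rate = 16
b = rate % 29
b = 8
b = 69 - b
rate = b - 17
rate = 26 + rate
rate = 15 * rate
emit(0)
b = 13

5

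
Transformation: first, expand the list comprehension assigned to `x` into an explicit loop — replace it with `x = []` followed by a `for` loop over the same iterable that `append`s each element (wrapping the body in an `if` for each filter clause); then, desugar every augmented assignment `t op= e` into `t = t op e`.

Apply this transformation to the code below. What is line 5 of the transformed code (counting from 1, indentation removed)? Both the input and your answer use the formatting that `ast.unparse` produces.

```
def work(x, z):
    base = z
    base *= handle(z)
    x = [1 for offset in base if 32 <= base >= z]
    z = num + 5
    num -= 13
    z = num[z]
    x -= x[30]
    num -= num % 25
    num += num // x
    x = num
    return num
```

Transformed code:
def work(x, z):
    base = z
    base = base * handle(z)
    x = []
    for offset in base:
        if 32 <= base >= z:
            x.append(1)
    z = num + 5
    num = num - 13
    z = num[z]
    x = x - x[30]
    num = num - num % 25
    num = num + num // x
    x = num
    return num

for offset in base:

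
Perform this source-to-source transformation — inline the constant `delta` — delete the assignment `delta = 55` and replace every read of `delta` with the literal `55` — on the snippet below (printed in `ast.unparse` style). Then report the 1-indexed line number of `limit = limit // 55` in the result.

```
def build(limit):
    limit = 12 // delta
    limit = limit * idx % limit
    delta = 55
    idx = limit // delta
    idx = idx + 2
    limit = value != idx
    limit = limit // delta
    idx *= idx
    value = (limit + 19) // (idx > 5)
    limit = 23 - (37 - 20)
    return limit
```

Transformed code:
def build(limit):
    limit = 12 // 55
    limit = limit * idx % limit
    idx = limit // 55
    idx = idx + 2
    limit = value != idx
    limit = limit // 55
    idx *= idx
    value = (limit + 19) // (idx > 5)
    limit = 23 - (37 - 20)
    return limit

7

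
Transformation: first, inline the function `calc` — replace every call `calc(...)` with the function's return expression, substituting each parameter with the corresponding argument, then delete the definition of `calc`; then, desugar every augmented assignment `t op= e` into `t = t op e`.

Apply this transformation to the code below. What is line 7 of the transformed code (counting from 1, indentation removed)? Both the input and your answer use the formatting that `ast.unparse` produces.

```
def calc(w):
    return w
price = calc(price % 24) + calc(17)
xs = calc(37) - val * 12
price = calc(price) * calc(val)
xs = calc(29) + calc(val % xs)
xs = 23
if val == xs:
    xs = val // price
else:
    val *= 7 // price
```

xs = val // price

Transformed code:
price = price % 24 + 17
xs = 37 - val * 12
price = price * val
xs = 29 + val % xs
xs = 23
if val == xs:
    xs = val // price
else:
    val = val * (7 // price)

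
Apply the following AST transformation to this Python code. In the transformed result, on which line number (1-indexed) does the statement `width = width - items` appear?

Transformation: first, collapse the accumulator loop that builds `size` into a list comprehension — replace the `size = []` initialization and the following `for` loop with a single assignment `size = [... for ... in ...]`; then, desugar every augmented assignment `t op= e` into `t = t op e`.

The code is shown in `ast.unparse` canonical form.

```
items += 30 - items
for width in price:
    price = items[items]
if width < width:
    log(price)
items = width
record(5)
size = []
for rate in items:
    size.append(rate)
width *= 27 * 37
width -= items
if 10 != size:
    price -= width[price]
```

Transformed code:
items = items + (30 - items)
for width in price:
    price = items[items]
if width < width:
    log(price)
items = width
record(5)
size = [rate for rate in items]
width = width * (27 * 37)
width = width - items
if 10 != size:
    price = price - width[price]

10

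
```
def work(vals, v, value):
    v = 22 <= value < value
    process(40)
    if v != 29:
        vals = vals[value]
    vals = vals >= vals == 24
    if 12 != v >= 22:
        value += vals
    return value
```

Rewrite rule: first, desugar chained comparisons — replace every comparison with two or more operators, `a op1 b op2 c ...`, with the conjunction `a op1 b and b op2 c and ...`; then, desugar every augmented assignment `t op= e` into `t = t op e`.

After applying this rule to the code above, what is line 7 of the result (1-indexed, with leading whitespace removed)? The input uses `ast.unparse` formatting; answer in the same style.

if 12 != v and v >= 22:

Transformed code:
def work(vals, v, value):
    v = 22 <= value and value < value
    process(40)
    if v != 29:
        vals = vals[value]
    vals = vals >= vals and vals == 24
    if 12 != v and v >= 22:
        value = value + vals
    return value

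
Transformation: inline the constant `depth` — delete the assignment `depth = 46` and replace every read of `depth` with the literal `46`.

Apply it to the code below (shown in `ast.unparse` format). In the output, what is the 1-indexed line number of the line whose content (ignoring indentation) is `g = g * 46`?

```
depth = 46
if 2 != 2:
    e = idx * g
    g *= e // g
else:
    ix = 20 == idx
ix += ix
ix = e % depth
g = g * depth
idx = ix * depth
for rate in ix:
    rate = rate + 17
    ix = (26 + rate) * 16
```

Transformed code:
if 2 != 2:
    e = idx * g
    g *= e // g
else:
    ix = 20 == idx
ix += ix
ix = e % 46
g = g * 46
idx = ix * 46
for rate in ix:
    rate = rate + 17
    ix = (26 + rate) * 16

8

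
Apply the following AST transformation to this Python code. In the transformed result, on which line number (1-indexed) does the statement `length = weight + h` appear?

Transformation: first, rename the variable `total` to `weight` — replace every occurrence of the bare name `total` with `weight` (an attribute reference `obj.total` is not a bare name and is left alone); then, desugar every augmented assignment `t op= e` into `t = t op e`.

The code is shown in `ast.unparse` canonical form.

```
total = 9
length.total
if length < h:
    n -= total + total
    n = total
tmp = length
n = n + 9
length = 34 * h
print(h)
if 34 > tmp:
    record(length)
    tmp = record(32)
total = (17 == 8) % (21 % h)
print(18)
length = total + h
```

Transformed code:
weight = 9
length.total
if length < h:
    n = n - (weight + weight)
    n = weight
tmp = length
n = n + 9
length = 34 * h
print(h)
if 34 > tmp:
    record(length)
    tmp = record(32)
weight = (17 == 8) % (21 % h)
print(18)
length = weight + h

15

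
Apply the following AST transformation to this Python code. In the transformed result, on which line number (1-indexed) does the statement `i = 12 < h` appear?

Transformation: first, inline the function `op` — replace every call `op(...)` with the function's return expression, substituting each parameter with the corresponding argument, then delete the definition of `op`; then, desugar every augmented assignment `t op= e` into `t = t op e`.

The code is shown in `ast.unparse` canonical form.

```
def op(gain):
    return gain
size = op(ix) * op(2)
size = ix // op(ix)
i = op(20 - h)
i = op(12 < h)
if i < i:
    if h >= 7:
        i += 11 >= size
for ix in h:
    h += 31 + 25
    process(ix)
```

Transformed code:
size = ix * 2
size = ix // ix
i = 20 - h
i = 12 < h
if i < i:
    if h >= 7:
        i = i + (11 >= size)
for ix in h:
    h = h + (31 + 25)
    process(ix)

4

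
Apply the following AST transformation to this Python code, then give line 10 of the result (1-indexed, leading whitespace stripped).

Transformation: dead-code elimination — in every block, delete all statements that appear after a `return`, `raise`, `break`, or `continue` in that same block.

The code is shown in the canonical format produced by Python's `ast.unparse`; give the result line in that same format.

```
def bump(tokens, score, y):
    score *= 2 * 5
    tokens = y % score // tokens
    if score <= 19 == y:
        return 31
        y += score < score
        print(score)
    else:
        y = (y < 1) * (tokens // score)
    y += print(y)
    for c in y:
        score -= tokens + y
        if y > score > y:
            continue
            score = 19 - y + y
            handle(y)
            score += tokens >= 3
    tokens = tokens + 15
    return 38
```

score -= tokens + y

Transformed code:
def bump(tokens, score, y):
    score *= 2 * 5
    tokens = y % score // tokens
    if score <= 19 == y:
        return 31
    else:
        y = (y < 1) * (tokens // score)
    y += print(y)
    for c in y:
        score -= tokens + y
        if y > score > y:
            continue
    tokens = tokens + 15
    return 38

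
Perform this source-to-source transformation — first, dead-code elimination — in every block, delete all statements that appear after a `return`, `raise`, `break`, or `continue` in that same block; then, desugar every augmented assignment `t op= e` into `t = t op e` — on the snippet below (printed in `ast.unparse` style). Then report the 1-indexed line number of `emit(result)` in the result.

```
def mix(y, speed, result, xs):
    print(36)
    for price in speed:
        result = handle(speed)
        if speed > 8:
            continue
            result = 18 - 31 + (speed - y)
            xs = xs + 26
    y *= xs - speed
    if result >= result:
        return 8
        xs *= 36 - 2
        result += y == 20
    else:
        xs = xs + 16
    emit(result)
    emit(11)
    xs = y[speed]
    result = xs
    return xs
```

Transformed code:
def mix(y, speed, result, xs):
    print(36)
    for price in speed:
        result = handle(speed)
        if speed > 8:
            continue
    y = y * (xs - speed)
    if result >= result:
        return 8
    else:
        xs = xs + 16
    emit(result)
    emit(11)
    xs = y[speed]
    result = xs
    return xs

12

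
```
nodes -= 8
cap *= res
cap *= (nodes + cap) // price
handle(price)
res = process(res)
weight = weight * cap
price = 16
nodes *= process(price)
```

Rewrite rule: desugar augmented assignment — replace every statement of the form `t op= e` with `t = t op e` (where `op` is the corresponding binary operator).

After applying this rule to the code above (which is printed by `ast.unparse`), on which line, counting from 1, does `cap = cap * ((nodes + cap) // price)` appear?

Transformed code:
nodes = nodes - 8
cap = cap * res
cap = cap * ((nodes + cap) // price)
handle(price)
res = process(res)
weight = weight * cap
price = 16
nodes = nodes * process(price)

3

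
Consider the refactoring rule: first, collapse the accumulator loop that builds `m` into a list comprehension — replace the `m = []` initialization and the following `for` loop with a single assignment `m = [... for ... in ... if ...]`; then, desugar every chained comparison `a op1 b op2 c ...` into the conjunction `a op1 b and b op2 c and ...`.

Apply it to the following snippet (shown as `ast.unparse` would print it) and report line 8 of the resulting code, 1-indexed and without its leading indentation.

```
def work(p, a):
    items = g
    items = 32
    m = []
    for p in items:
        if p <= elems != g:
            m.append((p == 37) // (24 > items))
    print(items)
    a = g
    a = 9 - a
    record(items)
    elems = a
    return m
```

Transformed code:
def work(p, a):
    items = g
    items = 32
    m = [(p == 37) // (24 > items) for p in items if p <= elems and elems != g]
    print(items)
    a = g
    a = 9 - a
    record(items)
    elems = a
    return m

record(items)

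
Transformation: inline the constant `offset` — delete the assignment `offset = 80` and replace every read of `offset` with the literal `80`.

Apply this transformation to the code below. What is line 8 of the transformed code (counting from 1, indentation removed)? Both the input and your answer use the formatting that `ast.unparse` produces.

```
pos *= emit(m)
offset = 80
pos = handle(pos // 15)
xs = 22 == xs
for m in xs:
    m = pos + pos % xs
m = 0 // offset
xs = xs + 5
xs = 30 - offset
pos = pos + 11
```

xs = 30 - 80

Transformed code:
pos *= emit(m)
pos = handle(pos // 15)
xs = 22 == xs
for m in xs:
    m = pos + pos % xs
m = 0 // 80
xs = xs + 5
xs = 30 - 80
pos = pos + 11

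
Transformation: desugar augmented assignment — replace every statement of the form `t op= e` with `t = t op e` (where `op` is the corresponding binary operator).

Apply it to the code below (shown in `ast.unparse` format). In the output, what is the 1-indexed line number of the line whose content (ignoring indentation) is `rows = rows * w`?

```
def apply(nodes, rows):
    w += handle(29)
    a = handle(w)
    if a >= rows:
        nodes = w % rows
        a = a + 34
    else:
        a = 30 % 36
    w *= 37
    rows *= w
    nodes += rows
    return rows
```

10

Transformed code:
def apply(nodes, rows):
    w = w + handle(29)
    a = handle(w)
    if a >= rows:
        nodes = w % rows
        a = a + 34
    else:
        a = 30 % 36
    w = w * 37
    rows = rows * w
    nodes = nodes + rows
    return rows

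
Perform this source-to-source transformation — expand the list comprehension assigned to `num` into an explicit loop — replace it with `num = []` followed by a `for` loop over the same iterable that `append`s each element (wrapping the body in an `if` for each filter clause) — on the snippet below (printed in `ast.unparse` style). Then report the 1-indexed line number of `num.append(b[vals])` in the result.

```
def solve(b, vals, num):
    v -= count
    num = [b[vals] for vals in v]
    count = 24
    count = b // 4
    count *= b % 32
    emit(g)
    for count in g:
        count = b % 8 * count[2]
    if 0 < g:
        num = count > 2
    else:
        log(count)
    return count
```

5

Transformed code:
def solve(b, vals, num):
    v -= count
    num = []
    for vals in v:
        num.append(b[vals])
    count = 24
    count = b // 4
    count *= b % 32
    emit(g)
    for count in g:
        count = b % 8 * count[2]
    if 0 < g:
        num = count > 2
    else:
        log(count)
    return count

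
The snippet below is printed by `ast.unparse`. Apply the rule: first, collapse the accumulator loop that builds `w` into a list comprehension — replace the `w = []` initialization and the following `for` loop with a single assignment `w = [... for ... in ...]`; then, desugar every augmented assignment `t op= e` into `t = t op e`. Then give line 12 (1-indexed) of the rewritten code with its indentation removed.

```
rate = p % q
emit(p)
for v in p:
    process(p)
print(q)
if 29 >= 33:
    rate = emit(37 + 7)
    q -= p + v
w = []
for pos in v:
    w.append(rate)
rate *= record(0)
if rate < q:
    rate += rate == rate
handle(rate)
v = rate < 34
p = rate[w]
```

rate = rate + (rate == rate)

Transformed code:
rate = p % q
emit(p)
for v in p:
    process(p)
print(q)
if 29 >= 33:
    rate = emit(37 + 7)
    q = q - (p + v)
w = [rate for pos in v]
rate = rate * record(0)
if rate < q:
    rate = rate + (rate == rate)
handle(rate)
v = rate < 34
p = rate[w]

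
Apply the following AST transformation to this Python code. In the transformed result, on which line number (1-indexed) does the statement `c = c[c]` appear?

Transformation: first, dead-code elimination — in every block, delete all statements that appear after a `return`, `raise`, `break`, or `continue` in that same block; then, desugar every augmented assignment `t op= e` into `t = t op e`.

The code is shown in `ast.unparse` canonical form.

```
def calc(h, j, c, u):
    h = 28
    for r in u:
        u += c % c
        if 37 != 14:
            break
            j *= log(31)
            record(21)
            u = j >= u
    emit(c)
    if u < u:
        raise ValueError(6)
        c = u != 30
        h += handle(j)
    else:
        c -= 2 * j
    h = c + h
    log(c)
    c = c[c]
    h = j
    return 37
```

14

Transformed code:
def calc(h, j, c, u):
    h = 28
    for r in u:
        u = u + c % c
        if 37 != 14:
            break
    emit(c)
    if u < u:
        raise ValueError(6)
    else:
        c = c - 2 * j
    h = c + h
    log(c)
    c = c[c]
    h = j
    return 37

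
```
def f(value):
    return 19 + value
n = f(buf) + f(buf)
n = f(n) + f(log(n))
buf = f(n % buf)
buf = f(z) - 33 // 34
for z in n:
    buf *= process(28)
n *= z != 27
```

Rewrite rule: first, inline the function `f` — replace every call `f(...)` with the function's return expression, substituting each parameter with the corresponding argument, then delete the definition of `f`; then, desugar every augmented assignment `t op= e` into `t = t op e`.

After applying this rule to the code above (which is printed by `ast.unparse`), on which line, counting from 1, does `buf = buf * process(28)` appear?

Transformed code:
n = 19 + buf + (19 + buf)
n = 19 + n + (19 + log(n))
buf = 19 + n % buf
buf = 19 + z - 33 // 34
for z in n:
    buf = buf * process(28)
n = n * (z != 27)

6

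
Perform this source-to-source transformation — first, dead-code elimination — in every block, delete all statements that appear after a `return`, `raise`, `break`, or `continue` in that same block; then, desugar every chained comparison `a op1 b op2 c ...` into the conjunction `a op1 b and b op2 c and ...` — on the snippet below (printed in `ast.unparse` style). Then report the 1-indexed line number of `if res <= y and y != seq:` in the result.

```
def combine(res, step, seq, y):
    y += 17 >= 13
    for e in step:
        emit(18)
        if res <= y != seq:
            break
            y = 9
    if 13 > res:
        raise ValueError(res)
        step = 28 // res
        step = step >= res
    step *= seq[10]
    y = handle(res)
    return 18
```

Transformed code:
def combine(res, step, seq, y):
    y += 17 >= 13
    for e in step:
        emit(18)
        if res <= y and y != seq:
            break
    if 13 > res:
        raise ValueError(res)
    step *= seq[10]
    y = handle(res)
    return 18

5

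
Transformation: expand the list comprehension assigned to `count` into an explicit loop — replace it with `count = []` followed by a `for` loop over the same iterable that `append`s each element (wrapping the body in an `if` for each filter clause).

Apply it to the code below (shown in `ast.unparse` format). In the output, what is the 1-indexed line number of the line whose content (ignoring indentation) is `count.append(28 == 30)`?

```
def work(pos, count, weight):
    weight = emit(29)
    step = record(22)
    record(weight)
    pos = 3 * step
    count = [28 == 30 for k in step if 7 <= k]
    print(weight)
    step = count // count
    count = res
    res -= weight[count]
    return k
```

Transformed code:
def work(pos, count, weight):
    weight = emit(29)
    step = record(22)
    record(weight)
    pos = 3 * step
    count = []
    for k in step:
        if 7 <= k:
            count.append(28 == 30)
    print(weight)
    step = count // count
    count = res
    res -= weight[count]
    return k

9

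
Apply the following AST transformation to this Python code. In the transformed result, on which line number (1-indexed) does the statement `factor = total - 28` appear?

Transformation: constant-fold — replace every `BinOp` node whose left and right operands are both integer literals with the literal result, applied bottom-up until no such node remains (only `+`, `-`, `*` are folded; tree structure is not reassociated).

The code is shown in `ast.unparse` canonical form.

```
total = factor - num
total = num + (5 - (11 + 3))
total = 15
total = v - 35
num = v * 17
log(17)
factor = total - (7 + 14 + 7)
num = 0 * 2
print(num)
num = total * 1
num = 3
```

7

Transformed code:
total = factor - num
total = num + -9
total = 15
total = v - 35
num = v * 17
log(17)
factor = total - 28
num = 0
print(num)
num = total * 1
num = 3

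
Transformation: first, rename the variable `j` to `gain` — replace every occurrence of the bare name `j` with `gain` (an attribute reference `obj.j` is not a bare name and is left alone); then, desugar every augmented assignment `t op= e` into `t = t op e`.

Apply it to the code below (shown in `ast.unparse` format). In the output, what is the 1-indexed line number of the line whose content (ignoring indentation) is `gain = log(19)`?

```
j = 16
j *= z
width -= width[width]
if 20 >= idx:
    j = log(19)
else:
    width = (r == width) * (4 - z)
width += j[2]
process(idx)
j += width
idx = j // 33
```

5

Transformed code:
gain = 16
gain = gain * z
width = width - width[width]
if 20 >= idx:
    gain = log(19)
else:
    width = (r == width) * (4 - z)
width = width + gain[2]
process(idx)
gain = gain + width
idx = gain // 33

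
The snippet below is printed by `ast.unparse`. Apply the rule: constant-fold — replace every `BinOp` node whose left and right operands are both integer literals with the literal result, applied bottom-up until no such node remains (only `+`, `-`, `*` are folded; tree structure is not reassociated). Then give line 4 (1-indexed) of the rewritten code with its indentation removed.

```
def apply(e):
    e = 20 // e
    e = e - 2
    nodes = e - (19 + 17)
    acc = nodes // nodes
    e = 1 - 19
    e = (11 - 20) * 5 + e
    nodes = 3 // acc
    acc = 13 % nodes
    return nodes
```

nodes = e - 36

Transformed code:
def apply(e):
    e = 20 // e
    e = e - 2
    nodes = e - 36
    acc = nodes // nodes
    e = -18
    e = -45 + e
    nodes = 3 // acc
    acc = 13 % nodes
    return nodes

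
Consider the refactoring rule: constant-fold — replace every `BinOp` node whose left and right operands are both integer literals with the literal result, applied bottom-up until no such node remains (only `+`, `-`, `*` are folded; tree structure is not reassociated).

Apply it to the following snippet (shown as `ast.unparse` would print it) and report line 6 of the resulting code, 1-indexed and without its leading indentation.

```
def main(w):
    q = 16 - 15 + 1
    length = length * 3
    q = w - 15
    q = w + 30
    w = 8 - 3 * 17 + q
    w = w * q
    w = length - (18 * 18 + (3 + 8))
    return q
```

Transformed code:
def main(w):
    q = 2
    length = length * 3
    q = w - 15
    q = w + 30
    w = -43 + q
    w = w * q
    w = length - 335
    return q

w = -43 + q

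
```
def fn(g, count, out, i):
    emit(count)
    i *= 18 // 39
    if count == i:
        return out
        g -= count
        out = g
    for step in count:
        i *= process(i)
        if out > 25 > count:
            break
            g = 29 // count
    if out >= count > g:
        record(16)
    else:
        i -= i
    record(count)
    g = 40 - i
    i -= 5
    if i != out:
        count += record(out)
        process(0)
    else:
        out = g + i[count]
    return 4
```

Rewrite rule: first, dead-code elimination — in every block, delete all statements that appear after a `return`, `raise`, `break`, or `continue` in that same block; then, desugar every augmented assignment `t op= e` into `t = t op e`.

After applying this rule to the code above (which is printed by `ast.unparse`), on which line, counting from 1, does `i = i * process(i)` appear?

7

Transformed code:
def fn(g, count, out, i):
    emit(count)
    i = i * (18 // 39)
    if count == i:
        return out
    for step in count:
        i = i * process(i)
        if out > 25 > count:
            break
    if out >= count > g:
        record(16)
    else:
        i = i - i
    record(count)
    g = 40 - i
    i = i - 5
    if i != out:
        count = count + record(out)
        process(0)
    else:
        out = g + i[count]
    return 4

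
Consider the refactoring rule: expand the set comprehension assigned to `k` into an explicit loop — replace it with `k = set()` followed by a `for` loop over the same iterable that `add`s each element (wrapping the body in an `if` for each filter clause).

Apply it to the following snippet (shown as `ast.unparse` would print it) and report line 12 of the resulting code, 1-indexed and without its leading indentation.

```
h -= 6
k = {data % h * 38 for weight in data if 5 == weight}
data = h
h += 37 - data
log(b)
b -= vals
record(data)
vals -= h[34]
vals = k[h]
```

Transformed code:
h -= 6
k = set()
for weight in data:
    if 5 == weight:
        k.add(data % h * 38)
data = h
h += 37 - data
log(b)
b -= vals
record(data)
vals -= h[34]
vals = k[h]

vals = k[h]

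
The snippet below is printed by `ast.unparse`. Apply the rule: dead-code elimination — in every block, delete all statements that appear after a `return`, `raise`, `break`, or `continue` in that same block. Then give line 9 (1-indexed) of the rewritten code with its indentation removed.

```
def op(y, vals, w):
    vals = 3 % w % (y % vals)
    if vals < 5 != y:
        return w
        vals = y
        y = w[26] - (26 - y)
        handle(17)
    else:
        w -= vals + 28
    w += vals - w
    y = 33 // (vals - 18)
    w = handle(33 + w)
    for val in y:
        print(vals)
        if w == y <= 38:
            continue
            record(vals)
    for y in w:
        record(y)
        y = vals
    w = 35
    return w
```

Transformed code:
def op(y, vals, w):
    vals = 3 % w % (y % vals)
    if vals < 5 != y:
        return w
    else:
        w -= vals + 28
    w += vals - w
    y = 33 // (vals - 18)
    w = handle(33 + w)
    for val in y:
        print(vals)
        if w == y <= 38:
            continue
    for y in w:
        record(y)
        y = vals
    w = 35
    return w

w = handle(33 + w)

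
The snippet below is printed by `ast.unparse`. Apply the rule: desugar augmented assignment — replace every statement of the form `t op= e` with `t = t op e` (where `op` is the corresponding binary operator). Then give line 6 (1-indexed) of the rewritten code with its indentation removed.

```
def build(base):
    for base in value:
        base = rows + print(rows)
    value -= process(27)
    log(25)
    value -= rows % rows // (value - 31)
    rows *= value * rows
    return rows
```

value = value - rows % rows // (value - 31)

Transformed code:
def build(base):
    for base in value:
        base = rows + print(rows)
    value = value - process(27)
    log(25)
    value = value - rows % rows // (value - 31)
    rows = rows * (value * rows)
    return rows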